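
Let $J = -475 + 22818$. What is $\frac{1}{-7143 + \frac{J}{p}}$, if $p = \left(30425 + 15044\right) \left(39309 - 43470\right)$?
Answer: $- \frac{189196509}{1351430686130} \approx -0.00014$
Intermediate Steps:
$J = 22343$
$p = -189196509$ ($p = 45469 \left(-4161\right) = -189196509$)
$\frac{1}{-7143 + \frac{J}{p}} = \frac{1}{-7143 + \frac{22343}{-189196509}} = \frac{1}{-7143 + 22343 \left(- \frac{1}{189196509}\right)} = \frac{1}{-7143 - \frac{22343}{189196509}} = \frac{1}{- \frac{1351430686130}{189196509}} = - \frac{189196509}{1351430686130}$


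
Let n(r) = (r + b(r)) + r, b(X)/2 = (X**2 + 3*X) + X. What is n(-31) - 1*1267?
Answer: 345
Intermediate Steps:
b(X) = 2*X**2 + 8*X (b(X) = 2*((X**2 + 3*X) + X) = 2*(X**2 + 4*X) = 2*X**2 + 8*X)
n(r) = 2*r + 2*r*(4 + r) (n(r) = (r + 2*r*(4 + r)) + r = 2*r + 2*r*(4 + r))
n(-31) - 1*1267 = 2*(-31)*(5 - 31) - 1*1267 = 2*(-31)*(-26) - 1267 = 1612 - 1267 = 345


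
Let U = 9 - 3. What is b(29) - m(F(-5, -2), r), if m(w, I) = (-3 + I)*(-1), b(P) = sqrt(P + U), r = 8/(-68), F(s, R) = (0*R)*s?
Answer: -53/17 + sqrt(35) ≈ 2.7984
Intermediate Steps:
F(s, R) = 0 (F(s, R) = 0*s = 0)
r = -2/17 (r = 8*(-1/68) = -2/17 ≈ -0.11765)
U = 6
b(P) = sqrt(6 + P) (b(P) = sqrt(P + 6) = sqrt(6 + P))
m(w, I) = 3 - I
b(29) - m(F(-5, -2), r) = sqrt(6 + 29) - (3 - 1*(-2/17)) = sqrt(35) - (3 + 2/17) = sqrt(35) - 1*53/17 = sqrt(35) - 53/17 = -53/17 + sqrt(35)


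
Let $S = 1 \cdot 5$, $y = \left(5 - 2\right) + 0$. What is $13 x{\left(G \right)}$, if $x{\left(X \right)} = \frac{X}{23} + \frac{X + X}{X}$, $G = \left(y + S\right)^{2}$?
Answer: $\frac{1430}{23} \approx 62.174$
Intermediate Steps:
$y = 3$ ($y = \left(5 - 2\right) + 0 = 3 + 0 = 3$)
$S = 5$
$G = 64$ ($G = \left(3 + 5\right)^{2} = 8^{2} = 64$)
$x{\left(X \right)} = 2 + \frac{X}{23}$ ($x{\left(X \right)} = X \frac{1}{23} + \frac{2 X}{X} = \frac{X}{23} + 2 = 2 + \frac{X}{23}$)
$13 x{\left(G \right)} = 13 \left(2 + \frac{1}{23} \cdot 64\right) = 13 \left(2 + \frac{64}{23}\right) = 13 \cdot \frac{110}{23} = \frac{1430}{23}$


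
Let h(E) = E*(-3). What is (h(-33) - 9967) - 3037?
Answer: -12905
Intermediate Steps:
h(E) = -3*E
(h(-33) - 9967) - 3037 = (-3*(-33) - 9967) - 3037 = (99 - 9967) - 3037 = -9868 - 3037 = -12905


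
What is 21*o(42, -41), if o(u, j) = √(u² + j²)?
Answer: 21*√3445 ≈ 1232.6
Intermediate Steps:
o(u, j) = √(j² + u²)
21*o(42, -41) = 21*√((-41)² + 42²) = 21*√(1681 + 1764) = 21*√3445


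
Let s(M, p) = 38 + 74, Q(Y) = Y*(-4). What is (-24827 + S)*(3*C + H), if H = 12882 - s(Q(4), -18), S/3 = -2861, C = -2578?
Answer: -168252760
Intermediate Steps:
Q(Y) = -4*Y
s(M, p) = 112
S = -8583 (S = 3*(-2861) = -8583)
H = 12770 (H = 12882 - 1*112 = 12882 - 112 = 12770)
(-24827 + S)*(3*C + H) = (-24827 - 8583)*(3*(-2578) + 12770) = -33410*(-7734 + 12770) = -33410*5036 = -168252760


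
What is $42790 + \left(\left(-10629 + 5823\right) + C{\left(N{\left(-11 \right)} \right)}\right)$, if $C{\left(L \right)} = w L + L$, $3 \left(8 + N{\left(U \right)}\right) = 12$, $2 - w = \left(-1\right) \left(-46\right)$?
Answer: $38156$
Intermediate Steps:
$w = -44$ ($w = 2 - \left(-1\right) \left(-46\right) = 2 - 46 = -44$)
$N{\left(U \right)} = -4$ ($N{\left(U \right)} = -8 + \frac{1}{3} \cdot 12 = -8 + 4 = -4$)
$C{\left(L \right)} = - 43 L$ ($C{\left(L \right)} = - 44 L + L = - 43 L$)
$42790 + \left(\left(-10629 + 5823\right) + C{\left(N{\left(-11 \right)} \right)}\right) = 42790 + \left(\left(-10629 + 5823\right) - -172\right) = 42790 + \left(-4806 + 172\right) = 42790 - 4634 = 38156$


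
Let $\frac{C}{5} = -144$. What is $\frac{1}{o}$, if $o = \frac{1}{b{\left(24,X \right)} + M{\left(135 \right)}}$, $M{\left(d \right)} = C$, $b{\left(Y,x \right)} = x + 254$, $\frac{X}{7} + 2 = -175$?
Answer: $-1705$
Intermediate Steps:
$X = -1239$ ($X = -14 + 7 \left(-175\right) = -14 - 1225 = -1239$)
$C = -720$ ($C = 5 \left(-144\right) = -720$)
$b{\left(Y,x \right)} = 254 + x$
$M{\left(d \right)} = -720$
$o = - \frac{1}{1705}$ ($o = \frac{1}{\left(254 - 1239\right) - 720} = \frac{1}{-985 - 720} = \frac{1}{-1705} = - \frac{1}{1705} \approx -0.00058651$)
$\frac{1}{o} = \frac{1}{- \frac{1}{1705}} = -1705$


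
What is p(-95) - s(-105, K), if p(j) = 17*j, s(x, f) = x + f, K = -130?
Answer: -1380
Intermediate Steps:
s(x, f) = f + x
p(-95) - s(-105, K) = 17*(-95) - (-130 - 105) = -1615 - 1*(-235) = -1615 + 235 = -1380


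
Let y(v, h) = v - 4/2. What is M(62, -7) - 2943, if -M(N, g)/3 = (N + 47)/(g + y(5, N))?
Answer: -11445/4 ≈ -2861.3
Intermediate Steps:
y(v, h) = -2 + v (y(v, h) = v - 4*½ = v - 2 = -2 + v)
M(N, g) = -3*(47 + N)/(3 + g) (M(N, g) = -3*(N + 47)/(g + (-2 + 5)) = -3*(47 + N)/(g + 3) = -3*(47 + N)/(3 + g))
M(62, -7) - 2943 = 3*(-47 - 1*62)/(3 - 7) - 2943 = 3*(-47 - 62)/(-4) - 2943 = 3*(-¼)*(-109) - 2943 = 327/4 - 2943 = -11445/4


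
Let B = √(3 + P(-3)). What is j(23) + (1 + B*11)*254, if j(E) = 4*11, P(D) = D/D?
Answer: 5886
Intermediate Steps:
P(D) = 1
B = 2 (B = √(3 + 1) = √4 = 2)
j(E) = 44
j(23) + (1 + B*11)*254 = 44 + (1 + 2*11)*254 = 44 + (1 + 22)*254 = 44 + 23*254 = 44 + 5842 = 5886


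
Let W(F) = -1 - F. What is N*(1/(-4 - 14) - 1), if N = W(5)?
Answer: 19/3 ≈ 6.3333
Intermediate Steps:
N = -6 (N = -1 - 1*5 = -1 - 5 = -6)
N*(1/(-4 - 14) - 1) = -6*(1/(-4 - 14) - 1) = -6*(1/(-18) - 1) = -6*(-1/18 - 1) = -6*(-19/18) = 19/3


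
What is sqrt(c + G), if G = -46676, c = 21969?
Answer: I*sqrt(24707) ≈ 157.18*I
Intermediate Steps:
sqrt(c + G) = sqrt(21969 - 46676) = sqrt(-24707) = I*sqrt(24707)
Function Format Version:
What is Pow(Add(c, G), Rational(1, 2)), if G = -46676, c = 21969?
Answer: Mul(I, Pow(24707, Rational(1, 2))) ≈ Mul(157.18, I)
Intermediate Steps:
Pow(Add(c, G), Rational(1, 2)) = Pow(Add(21969, -46676), Rational(1, 2)) = Pow(-24707, Rational(1, 2)) = Mul(I, Pow(24707, Rational(1, 2)))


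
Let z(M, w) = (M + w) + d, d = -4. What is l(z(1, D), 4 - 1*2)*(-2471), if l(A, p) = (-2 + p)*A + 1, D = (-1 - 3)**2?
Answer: -2471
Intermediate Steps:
D = 16 (D = (-4)**2 = 16)
z(M, w) = -4 + M + w (z(M, w) = (M + w) - 4 = -4 + M + w)
l(A, p) = 1 + A*(-2 + p) (l(A, p) = A*(-2 + p) + 1 = 1 + A*(-2 + p))
l(z(1, D), 4 - 1*2)*(-2471) = (1 - 2*(-4 + 1 + 16) + (-4 + 1 + 16)*(4 - 1*2))*(-2471) = (1 - 2*13 + 13*(4 - 2))*(-2471) = (1 - 26 + 13*2)*(-2471) = (1 - 26 + 26)*(-2471) = 1*(-2471) = -2471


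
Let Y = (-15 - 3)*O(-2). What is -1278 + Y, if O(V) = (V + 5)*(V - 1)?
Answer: -1116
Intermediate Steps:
O(V) = (-1 + V)*(5 + V) (O(V) = (5 + V)*(-1 + V) = (-1 + V)*(5 + V))
Y = 162 (Y = (-15 - 3)*(-5 + (-2)**2 + 4*(-2)) = -18*(-5 + 4 - 8) = -18*(-9) = 162)
-1278 + Y = -1278 + 162 = -1116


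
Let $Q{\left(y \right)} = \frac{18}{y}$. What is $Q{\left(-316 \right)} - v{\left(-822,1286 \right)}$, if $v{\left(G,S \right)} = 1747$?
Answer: $- \frac{276035}{158} \approx -1747.1$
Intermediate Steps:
$Q{\left(-316 \right)} - v{\left(-822,1286 \right)} = \frac{18}{-316} - 1747 = 18 \left(- \frac{1}{316}\right) - 1747 = - \frac{9}{158} - 1747 = - \frac{276035}{158}$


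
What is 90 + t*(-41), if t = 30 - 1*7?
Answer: -853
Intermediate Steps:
t = 23 (t = 30 - 7 = 23)
90 + t*(-41) = 90 + 23*(-41) = 90 - 943 = -853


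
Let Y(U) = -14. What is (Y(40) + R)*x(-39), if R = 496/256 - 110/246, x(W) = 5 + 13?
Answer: -73857/328 ≈ -225.17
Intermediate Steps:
x(W) = 18
R = 2933/1968 (R = 496*(1/256) - 110*1/246 = 31/16 - 55/123 = 2933/1968 ≈ 1.4903)
(Y(40) + R)*x(-39) = (-14 + 2933/1968)*18 = -24619/1968*18 = -73857/328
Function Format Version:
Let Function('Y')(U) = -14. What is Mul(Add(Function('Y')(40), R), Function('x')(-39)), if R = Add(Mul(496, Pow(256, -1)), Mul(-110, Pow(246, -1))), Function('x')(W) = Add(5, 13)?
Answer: Rational(-73857, 328) ≈ -225.17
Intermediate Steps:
Function('x')(W) = 18
R = Rational(2933, 1968) (R = Add(Mul(496, Rational(1, 256)), Mul(-110, Rational(1, 246))) = Add(Rational(31, 16), Rational(-55, 123)) = Rational(2933, 1968) ≈ 1.4903)
Mul(Add(Function('Y')(40), R), Function('x')(-39)) = Mul(Add(-14, Rational(2933, 1968)), 18) = Mul(Rational(-24619, 1968), 18) = Rational(-73857, 328)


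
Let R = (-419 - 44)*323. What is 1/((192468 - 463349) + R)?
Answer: -1/420430 ≈ -2.3785e-6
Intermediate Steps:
R = -149549 (R = -463*323 = -149549)
1/((192468 - 463349) + R) = 1/((192468 - 463349) - 149549) = 1/(-270881 - 149549) = 1/(-420430) = -1/420430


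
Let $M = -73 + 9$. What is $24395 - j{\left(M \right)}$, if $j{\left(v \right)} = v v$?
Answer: $20299$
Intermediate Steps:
$M = -64$
$j{\left(v \right)} = v^{2}$
$24395 - j{\left(M \right)} = 24395 - \left(-64\right)^{2} = 24395 - 4096 = 20299$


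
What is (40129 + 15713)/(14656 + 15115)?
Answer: 55842/29771 ≈ 1.8757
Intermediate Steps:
(40129 + 15713)/(14656 + 15115) = 55842/29771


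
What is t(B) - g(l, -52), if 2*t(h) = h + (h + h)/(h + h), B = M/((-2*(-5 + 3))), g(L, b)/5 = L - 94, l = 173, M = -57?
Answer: -3213/8 ≈ -401.63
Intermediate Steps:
g(L, b) = -470 + 5*L (g(L, b) = 5*(L - 94) = 5*(-94 + L) = -470 + 5*L)
B = -57/4 (B = -57*(-1/(2*(-5 + 3))) = -57/((-2*(-2))) = -57/4 ≈ -14.250)
t(h) = 1/2 + h/2 (t(h) = (h + (h + h)/(h + h))/2 = (h + (2*h)/((2*h)))/2 = (h + (2*h)*(1/(2*h)))/2 = (h + 1)/2 = (1 + h)/2 = 1/2 + h/2)
t(B) - g(l, -52) = (1/2 + (1/2)*(-57/4)) - (-470 + 5*173) = (1/2 - 57/8) - (-470 + 865) = -53/8 - 1*395 = -53/8 - 395 = -3213/8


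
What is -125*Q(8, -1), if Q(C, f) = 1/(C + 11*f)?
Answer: 125/3 ≈ 41.667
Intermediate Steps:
-125*Q(8, -1) = -125/(8 + 11*(-1)) = -125/(8 - 11) = -125/(-3) = -125*(-⅓) = 125/3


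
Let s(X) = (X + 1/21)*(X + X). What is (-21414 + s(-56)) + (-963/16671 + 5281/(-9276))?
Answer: -260275951987/17182244 ≈ -15148.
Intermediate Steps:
s(X) = 2*X*(1/21 + X) (s(X) = (X + 1/21)*(2*X) = (1/21 + X)*(2*X) = 2*X*(1/21 + X))
(-21414 + s(-56)) + (-963/16671 + 5281/(-9276)) = (-21414 + (2/21)*(-56)*(1 + 21*(-56))) + (-963/16671 + 5281/(-9276)) = (-21414 + (2/21)*(-56)*(1 - 1176)) + (-963*1/16671 + 5281*(-1/9276)) = (-21414 + (2/21)*(-56)*(-1175)) + (-321/5557 - 5281/9276) = (-21414 + 18800/3) - 32324113/51546732 = -45442/3 - 32324113/51546732 = -260275951987/17182244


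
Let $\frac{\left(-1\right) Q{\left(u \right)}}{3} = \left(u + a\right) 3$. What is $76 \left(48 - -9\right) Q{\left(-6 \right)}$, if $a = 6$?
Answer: $0$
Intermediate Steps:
$Q{\left(u \right)} = -54 - 9 u$ ($Q{\left(u \right)} = - 3 \left(u + 6\right) 3 = - 3 \left(6 + u\right) 3 = - 3 \left(18 + 3 u\right) = -54 - 9 u$)
$76 \left(48 - -9\right) Q{\left(-6 \right)} = 76 \left(48 - -9\right) \left(-54 - -54\right) = 76 \left(48 + 9\right) \left(-54 + 54\right) = 76 \cdot 57 \cdot 0 = 4332 \cdot 0 = 0$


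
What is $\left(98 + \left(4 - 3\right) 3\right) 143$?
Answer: $14443$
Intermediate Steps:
$\left(98 + \left(4 - 3\right) 3\right) 143 = \left(98 + 1 \cdot 3\right) 143 = \left(98 + 3\right) 143 = 101 \cdot 143 = 14443$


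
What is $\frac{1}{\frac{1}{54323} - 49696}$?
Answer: $- \frac{54323}{2699635807} \approx -2.0122 \cdot 10^{-5}$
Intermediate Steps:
$\frac{1}{\frac{1}{54323} - 49696} = \frac{1}{- \frac{2699635807}{54323}} = - \frac{54323}{2699635807}$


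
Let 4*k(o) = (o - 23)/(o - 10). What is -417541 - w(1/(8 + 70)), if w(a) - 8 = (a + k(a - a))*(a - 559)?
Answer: -50767380203/121680 ≈ -4.1722e+5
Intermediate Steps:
k(o) = (-23 + o)/(4*(-10 + o)) (k(o) = ((o - 23)/(o - 10))/4 = ((-23 + o)/(-10 + o))/4 = (-23 + o)/(4*(-10 + o)))
w(a) = 8 + (-559 + a)*(23/40 + a) (w(a) = 8 + (a + (-23 + (a - a))/(4*(-10 + (a - a))))*(a - 559) = 8 + (a + (-23 + 0)/(4*(-10 + 0)))*(-559 + a) = 8 + (a + (1/4)*(-23)/(-10))*(-559 + a) = 8 + (a + (1/4)*(-1/10)*(-23))*(-559 + a) = 8 + (a + 23/40)*(-559 + a) = 8 + (23/40 + a)*(-559 + a) = 8 + (-559 + a)*(23/40 + a))
-417541 - w(1/(8 + 70)) = -417541 - (-12537/40 + (1/(8 + 70))**2 - 22337/(40*(8 + 70))) = -417541 - (-12537/40 + (1/78)**2 - 22337/40/78) = -417541 - (-12537/40 + (1/78)**2 - 22337/40*1/78) = -417541 - (-12537/40 + 1/6084 - 22337/3120) = -417541 - 1*(-39008677/121680) = -417541 + 39008677/121680 = -50767380203/121680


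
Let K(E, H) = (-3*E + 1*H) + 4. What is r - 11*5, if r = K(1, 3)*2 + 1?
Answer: -46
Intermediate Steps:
K(E, H) = 4 + H - 3*E (K(E, H) = (-3*E + H) + 4 = (H - 3*E) + 4 = 4 + H - 3*E)
r = 9 (r = (4 + 3 - 3*1)*2 + 1 = (4 + 3 - 3)*2 + 1 = 4*2 + 1 = 8 + 1 = 9)
r - 11*5 = 9 - 11*5 = 9 - 55 = -46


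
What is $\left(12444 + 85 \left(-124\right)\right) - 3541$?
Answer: $-1637$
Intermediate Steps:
$\left(12444 + 85 \left(-124\right)\right) - 3541 = \left(12444 - 10540\right) - 3541 = 1904 - 3541 = -1637$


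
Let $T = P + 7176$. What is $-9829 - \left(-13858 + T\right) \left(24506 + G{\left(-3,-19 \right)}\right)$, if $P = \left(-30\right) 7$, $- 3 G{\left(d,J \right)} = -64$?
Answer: $\frac{507097657}{3} \approx 1.6903 \cdot 10^{8}$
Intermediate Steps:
$G{\left(d,J \right)} = \frac{64}{3}$ ($G{\left(d,J \right)} = \left(- \frac{1}{3}\right) \left(-64\right) = \frac{64}{3}$)
$P = -210$
$T = 6966$ ($T = -210 + 7176 = 6966$)
$-9829 - \left(-13858 + T\right) \left(24506 + G{\left(-3,-19 \right)}\right) = -9829 - \left(-13858 + 6966\right) \left(24506 + \frac{64}{3}\right) = -9829 - \left(-6892\right) \frac{73582}{3} = -9829 - - \frac{507127144}{3} = -9829 + \frac{507127144}{3} = \frac{507097657}{3}$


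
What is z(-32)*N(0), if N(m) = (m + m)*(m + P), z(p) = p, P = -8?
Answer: 0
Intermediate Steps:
N(m) = 2*m*(-8 + m) (N(m) = (m + m)*(m - 8) = (2*m)*(-8 + m) = 2*m*(-8 + m))
z(-32)*N(0) = -64*0*(-8 + 0) = -64*0*(-8) = -32*0 = 0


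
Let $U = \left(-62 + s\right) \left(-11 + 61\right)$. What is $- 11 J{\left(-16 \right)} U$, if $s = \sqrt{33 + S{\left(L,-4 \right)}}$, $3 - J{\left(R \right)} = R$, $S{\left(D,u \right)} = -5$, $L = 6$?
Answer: $647900 - 20900 \sqrt{7} \approx 5.926 \cdot 10^{5}$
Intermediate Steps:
$J{\left(R \right)} = 3 - R$
$s = 2 \sqrt{7}$ ($s = \sqrt{33 - 5} = \sqrt{28} = 2 \sqrt{7} \approx 5.2915$)
$U = -3100 + 100 \sqrt{7}$ ($U = \left(-62 + 2 \sqrt{7}\right) \left(-11 + 61\right) = \left(-62 + 2 \sqrt{7}\right) 50 = -3100 + 100 \sqrt{7} \approx -2835.4$)
$- 11 J{\left(-16 \right)} U = - 11 \left(3 - -16\right) \left(-3100 + 100 \sqrt{7}\right) = - 11 \left(3 + 16\right) \left(-3100 + 100 \sqrt{7}\right) = \left(-11\right) 19 \left(-3100 + 100 \sqrt{7}\right) = - 209 \left(-3100 + 100 \sqrt{7}\right) = 647900 - 20900 \sqrt{7}$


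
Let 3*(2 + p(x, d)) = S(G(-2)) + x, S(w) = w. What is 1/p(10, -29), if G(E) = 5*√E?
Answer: 2/11 - 5*I*√2/22 ≈ 0.18182 - 0.32141*I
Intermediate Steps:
p(x, d) = -2 + x/3 + 5*I*√2/3 (p(x, d) = -2 + (5*√(-2) + x)/3 = -2 + (5*(I*√2) + x)/3 = -2 + (5*I*√2 + x)/3 = -2 + (x + 5*I*√2)/3 = -2 + (x/3 + 5*I*√2/3) = -2 + x/3 + 5*I*√2/3)
1/p(10, -29) = 1/(-2 + (⅓)*10 + 5*I*√2/3) = 1/(-2 + 10/3 + 5*I*√2/3) = 1/(4/3 + 5*I*√2/3)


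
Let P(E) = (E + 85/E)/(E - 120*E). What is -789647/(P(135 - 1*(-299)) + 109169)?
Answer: -17699435289508/2446953515075 ≈ -7.2333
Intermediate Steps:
P(E) = -(E + 85/E)/(119*E) (P(E) = (E + 85/E)/((-119*E)) = (E + 85/E)*(-1/(119*E)) = -(E + 85/E)/(119*E))
-789647/(P(135 - 1*(-299)) + 109169) = -789647/((-85 - (135 - 1*(-299))²)/(119*(135 - 1*(-299))²) + 109169) = -789647/((-85 - (135 + 299)²)/(119*(135 + 299)²) + 109169) = -789647/((1/119)*(-85 - 1*434²)/434² + 109169) = -789647/((1/119)*(1/188356)*(-85 - 1*188356) + 109169) = -789647/((1/119)*(1/188356)*(-85 - 188356) + 109169) = -789647/((1/119)*(1/188356)*(-188441) + 109169) = -789647/(-188441/22414364 + 109169) = -789647/2446953515075/22414364 = -789647*22414364/2446953515075 = -17699435289508/2446953515075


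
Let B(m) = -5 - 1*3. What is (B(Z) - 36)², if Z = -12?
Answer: 1936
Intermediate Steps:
B(m) = -8 (B(m) = -5 - 3 = -8)
(B(Z) - 36)² = (-8 - 36)² = (-44)² = 1936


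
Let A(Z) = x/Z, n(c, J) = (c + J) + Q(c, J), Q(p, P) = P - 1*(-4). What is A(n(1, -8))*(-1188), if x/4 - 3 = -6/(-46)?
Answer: 31104/23 ≈ 1352.3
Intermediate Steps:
Q(p, P) = 4 + P (Q(p, P) = P + 4 = 4 + P)
x = 288/23 (x = 12 + 4*(-6/(-46)) = 12 + 4*(-6*(-1/46)) = 12 + 4*(3/23) = 12 + 12/23 = 288/23 ≈ 12.522)
n(c, J) = 4 + c + 2*J (n(c, J) = (c + J) + (4 + J) = (J + c) + (4 + J) = 4 + c + 2*J)
A(Z) = 288/(23*Z)
A(n(1, -8))*(-1188) = (288/(23*(4 + 1 + 2*(-8))))*(-1188) = (288/(23*(4 + 1 - 16)))*(-1188) = ((288/23)/(-11))*(-1188) = ((288/23)*(-1/11))*(-1188) = -288/253*(-1188) = 31104/23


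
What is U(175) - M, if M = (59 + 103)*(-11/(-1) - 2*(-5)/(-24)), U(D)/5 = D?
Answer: -1679/2 ≈ -839.50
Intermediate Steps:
U(D) = 5*D
M = 3429/2 (M = 162*(-11*(-1) + 10*(-1/24)) = 162*(11 - 5/12) = 162*(127/12) = 3429/2 ≈ 1714.5)
U(175) - M = 5*175 - 1*3429/2 = 875 - 3429/2 = -1679/2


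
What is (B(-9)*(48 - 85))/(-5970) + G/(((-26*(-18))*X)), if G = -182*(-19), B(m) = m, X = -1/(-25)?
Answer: 1653688/8955 ≈ 184.67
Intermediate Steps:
X = 1/25 (X = -1*(-1/25) = 1/25 ≈ 0.040000)
G = 3458
(B(-9)*(48 - 85))/(-5970) + G/(((-26*(-18))*X)) = -9*(48 - 85)/(-5970) + 3458/((-26*(-18)*(1/25))) = -9*(-37)*(-1/5970) + 3458/((468*(1/25))) = 333*(-1/5970) + 3458/(468/25) = -111/1990 + 3458*(25/468) = -111/1990 + 3325/18 = 1653688/8955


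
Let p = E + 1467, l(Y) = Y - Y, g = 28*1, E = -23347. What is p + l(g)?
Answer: -21880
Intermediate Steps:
g = 28
l(Y) = 0
p = -21880 (p = -23347 + 1467 = -21880)
p + l(g) = -21880 + 0 = -21880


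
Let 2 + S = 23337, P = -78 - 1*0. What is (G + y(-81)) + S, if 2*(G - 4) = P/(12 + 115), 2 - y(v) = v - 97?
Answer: 2986874/127 ≈ 23519.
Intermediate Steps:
P = -78 (P = -78 + 0 = -78)
y(v) = 99 - v (y(v) = 2 - (v - 97) = 2 - (-97 + v) = 2 + (97 - v) = 99 - v)
S = 23335 (S = -2 + 23337 = 23335)
G = 469/127 (G = 4 + (-78/(12 + 115))/2 = 4 + (-78/127)/2 = 4 + ((1/127)*(-78))/2 = 4 + (½)*(-78/127) = 4 - 39/127 = 469/127 ≈ 3.6929)
(G + y(-81)) + S = (469/127 + (99 - 1*(-81))) + 23335 = (469/127 + (99 + 81)) + 23335 = (469/127 + 180) + 23335 = 23329/127 + 23335 = 2986874/127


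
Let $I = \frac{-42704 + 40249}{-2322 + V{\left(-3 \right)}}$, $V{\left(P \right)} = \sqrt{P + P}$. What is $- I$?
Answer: $- \frac{190017}{179723} - \frac{491 i \sqrt{6}}{1078338} \approx -1.0573 - 0.0011153 i$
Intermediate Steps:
$V{\left(P \right)} = \sqrt{2} \sqrt{P}$ ($V{\left(P \right)} = \sqrt{2 P} = \sqrt{2} \sqrt{P}$)
$I = - \frac{2455}{-2322 + i \sqrt{6}}$ ($I = \frac{-42704 + 40249}{-2322 + \sqrt{2} \sqrt{-3}} = - \frac{2455}{-2322 + \sqrt{2} i \sqrt{3}} = - \frac{2455}{-2322 + i \sqrt{6}} \approx 1.0573 + 0.0011153 i$)
$- I = - (\frac{190017}{179723} + \frac{491 i \sqrt{6}}{1078338}) = - \frac{190017}{179723} - \frac{491 i \sqrt{6}}{1078338}$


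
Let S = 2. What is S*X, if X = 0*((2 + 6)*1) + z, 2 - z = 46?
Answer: -88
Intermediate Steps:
z = -44 (z = 2 - 1*46 = 2 - 46 = -44)
X = -44 (X = 0*((2 + 6)*1) - 44 = 0*(8*1) - 44 = 0*8 - 44 = 0 - 44 = -44)
S*X = 2*(-44) = -88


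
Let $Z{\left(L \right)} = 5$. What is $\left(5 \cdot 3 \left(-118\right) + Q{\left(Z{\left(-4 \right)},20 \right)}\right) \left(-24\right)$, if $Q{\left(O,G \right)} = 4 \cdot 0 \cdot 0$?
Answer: $42480$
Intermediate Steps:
$Q{\left(O,G \right)} = 0$ ($Q{\left(O,G \right)} = 0 \cdot 0 = 0$)
$\left(5 \cdot 3 \left(-118\right) + Q{\left(Z{\left(-4 \right)},20 \right)}\right) \left(-24\right) = \left(5 \cdot 3 \left(-118\right) + 0\right) \left(-24\right) = \left(15 \left(-118\right) + 0\right) \left(-24\right) = \left(-1770 + 0\right) \left(-24\right) = \left(-1770\right) \left(-24\right) = 42480$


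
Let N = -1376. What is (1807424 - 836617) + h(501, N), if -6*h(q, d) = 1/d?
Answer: 8014982593/8256 ≈ 9.7081e+5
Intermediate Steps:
h(q, d) = -1/(6*d)
(1807424 - 836617) + h(501, N) = (1807424 - 836617) - ⅙/(-1376) = 970807 - ⅙*(-1/1376) = 970807 + 1/8256 = 8014982593/8256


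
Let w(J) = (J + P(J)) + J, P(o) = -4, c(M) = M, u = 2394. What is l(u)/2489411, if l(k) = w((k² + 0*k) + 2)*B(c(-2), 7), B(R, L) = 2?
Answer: 22924944/2489411 ≈ 9.2090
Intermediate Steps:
w(J) = -4 + 2*J (w(J) = (J - 4) + J = (-4 + J) + J = -4 + 2*J)
l(k) = 4*k² (l(k) = (-4 + 2*((k² + 0*k) + 2))*2 = (-4 + 2*((k² + 0) + 2))*2 = (-4 + 2*(k² + 2))*2 = (-4 + 2*(2 + k²))*2 = (-4 + (4 + 2*k²))*2 = (2*k²)*2 = 4*k²)
l(u)/2489411 = (4*2394²)/2489411 = (4*5731236)*(1/2489411) = 22924944*(1/2489411) = 22924944/2489411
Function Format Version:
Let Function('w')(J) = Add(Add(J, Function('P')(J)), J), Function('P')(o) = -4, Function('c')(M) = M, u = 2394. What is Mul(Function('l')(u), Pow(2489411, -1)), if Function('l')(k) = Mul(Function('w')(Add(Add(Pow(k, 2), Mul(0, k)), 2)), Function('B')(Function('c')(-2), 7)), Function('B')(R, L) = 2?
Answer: Rational(22924944, 2489411) ≈ 9.2090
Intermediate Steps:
Function('w')(J) = Add(-4, Mul(2, J)) (Function('w')(J) = Add(Add(J, -4), J) = Add(Add(-4, J), J) = Add(-4, Mul(2, J)))
Function('l')(k) = Mul(4, Pow(k, 2)) (Function('l')(k) = Mul(Add(-4, Mul(2, Add(Add(Pow(k, 2), Mul(0, k)), 2))), 2) = Mul(Add(-4, Mul(2, Add(Add(Pow(k, 2), 0), 2))), 2) = Mul(Add(-4, Mul(2, Add(Pow(k, 2), 2))), 2) = Mul(Add(-4, Mul(2, Add(2, Pow(k, 2)))), 2) = Mul(Add(-4, Add(4, Mul(2, Pow(k, 2)))), 2) = Mul(Mul(2, Pow(k, 2)), 2) = Mul(4, Pow(k, 2)))
Mul(Function('l')(u), Pow(2489411, -1)) = Mul(Mul(4, Pow(2394, 2)), Pow(2489411, -1)) = Mul(Mul(4, 5731236), Rational(1, 2489411)) = Mul(22924944, Rational(1, 2489411)) = Rational(22924944, 2489411)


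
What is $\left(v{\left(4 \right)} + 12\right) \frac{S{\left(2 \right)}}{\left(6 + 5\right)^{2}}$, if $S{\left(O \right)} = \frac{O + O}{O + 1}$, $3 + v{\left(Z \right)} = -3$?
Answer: $\frac{8}{121} \approx 0.066116$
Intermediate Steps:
$v{\left(Z \right)} = -6$ ($v{\left(Z \right)} = -3 - 3 = -6$)
$S{\left(O \right)} = \frac{2 O}{1 + O}$
$\left(v{\left(4 \right)} + 12\right) \frac{S{\left(2 \right)}}{\left(6 + 5\right)^{2}} = \left(-6 + 12\right) \frac{2 \cdot 2 \frac{1}{1 + 2}}{\left(6 + 5\right)^{2}} = 6 \frac{2 \cdot 2 \cdot \frac{1}{3}}{11^{2}} = 6 \frac{2 \cdot 2 \cdot \frac{1}{3}}{121} = 6 \cdot \frac{4}{3} \cdot \frac{1}{121} = 6 \cdot \frac{4}{363} = \frac{8}{121}$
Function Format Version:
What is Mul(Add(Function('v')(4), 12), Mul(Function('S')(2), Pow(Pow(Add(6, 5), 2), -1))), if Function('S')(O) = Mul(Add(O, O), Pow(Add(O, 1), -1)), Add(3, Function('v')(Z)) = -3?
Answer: Rational(8, 121) ≈ 0.066116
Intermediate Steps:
Function('v')(Z) = -6 (Function('v')(Z) = Add(-3, -3) = -6)
Function('S')(O) = Mul(2, O, Pow(Add(1, O), -1)) (Function('S')(O) = Mul(Mul(2, O), Pow(Add(1, O), -1)) = Mul(2, O, Pow(Add(1, O), -1)))
Mul(Add(Function('v')(4), 12), Mul(Function('S')(2), Pow(Pow(Add(6, 5), 2), -1))) = Mul(Add(-6, 12), Mul(Mul(2, 2, Pow(Add(1, 2), -1)), Pow(Pow(Add(6, 5), 2), -1))) = Mul(6, Mul(Mul(2, 2, Pow(3, -1)), Pow(Pow(11, 2), -1))) = Mul(6, Mul(Mul(2, 2, Rational(1, 3)), Pow(121, -1))) = Mul(6, Mul(Rational(4, 3), Rational(1, 121))) = Mul(6, Rational(4, 363)) = Rational(8, 121)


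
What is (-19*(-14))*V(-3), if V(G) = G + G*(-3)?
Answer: 1596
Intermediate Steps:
V(G) = -2*G (V(G) = G - 3*G = -2*G)
(-19*(-14))*V(-3) = (-19*(-14))*(-2*(-3)) = 266*6 = 1596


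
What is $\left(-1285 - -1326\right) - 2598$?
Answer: $-2557$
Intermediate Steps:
$\left(-1285 - -1326\right) - 2598 = \left(-1285 + 1326\right) - 2598 = 41 - 2598 = -2557$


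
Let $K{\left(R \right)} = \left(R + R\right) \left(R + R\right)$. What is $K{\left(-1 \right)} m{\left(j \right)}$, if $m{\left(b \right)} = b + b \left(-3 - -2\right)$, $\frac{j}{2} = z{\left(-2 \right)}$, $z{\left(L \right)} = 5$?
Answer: $0$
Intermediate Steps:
$K{\left(R \right)} = 4 R^{2}$ ($K{\left(R \right)} = 2 R 2 R = 4 R^{2}$)
$j = 10$ ($j = 2 \cdot 5 = 10$)
$m{\left(b \right)} = 0$ ($m{\left(b \right)} = b + b \left(-3 + 2\right) = b + b \left(-1\right) = b - b = 0$)
$K{\left(-1 \right)} m{\left(j \right)} = 4 \left(-1\right)^{2} \cdot 0 = 4 \cdot 1 \cdot 0 = 4 \cdot 0 = 0$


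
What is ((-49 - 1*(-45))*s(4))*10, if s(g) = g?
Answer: -160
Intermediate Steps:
((-49 - 1*(-45))*s(4))*10 = ((-49 - 1*(-45))*4)*10 = ((-49 + 45)*4)*10 = -4*4*10 = -16*10 = -160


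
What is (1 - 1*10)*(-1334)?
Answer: 12006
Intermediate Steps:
(1 - 1*10)*(-1334) = (1 - 10)*(-1334) = -9*(-1334) = 12006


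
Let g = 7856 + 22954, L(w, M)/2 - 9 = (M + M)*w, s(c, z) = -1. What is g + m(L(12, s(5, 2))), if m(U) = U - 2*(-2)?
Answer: 30784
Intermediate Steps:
L(w, M) = 18 + 4*M*w (L(w, M) = 18 + 2*((M + M)*w) = 18 + 2*((2*M)*w) = 18 + 2*(2*M*w) = 18 + 4*M*w)
g = 30810
m(U) = 4 + U (m(U) = U + 4 = 4 + U)
g + m(L(12, s(5, 2))) = 30810 + (4 + (18 + 4*(-1)*12)) = 30810 + (4 + (18 - 48)) = 30810 + (4 - 30) = 30810 - 26 = 30784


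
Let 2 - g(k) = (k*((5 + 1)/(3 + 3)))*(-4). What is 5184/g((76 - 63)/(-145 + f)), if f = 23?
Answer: 3294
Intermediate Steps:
g(k) = 2 + 4*k (g(k) = 2 - k*((5 + 1)/(3 + 3))*(-4) = 2 - k*(6/6)*(-4) = 2 - k*(6*(⅙))*(-4) = 2 - k*1*(-4) = 2 - k*(-4) = 2 - (-4)*k = 2 + 4*k)
5184/g((76 - 63)/(-145 + f)) = 5184/(2 + 4*((76 - 63)/(-145 + 23))) = 5184/(2 + 4*(13/(-122))) = 5184/(2 + 4*(13*(-1/122))) = 5184/(2 + 4*(-13/122)) = 5184/(2 - 26/61) = 5184/(96/61) = 5184*(61/96) = 3294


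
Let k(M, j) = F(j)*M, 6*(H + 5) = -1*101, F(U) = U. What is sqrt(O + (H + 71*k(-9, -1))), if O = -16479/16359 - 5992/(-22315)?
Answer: sqrt(328586359232962124070)/730102170 ≈ 24.828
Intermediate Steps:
H = -131/6 (H = -5 + (-1*101)/6 = -5 + (1/6)*(-101) = -5 - 101/6 = -131/6 ≈ -21.833)
k(M, j) = M*j (k(M, j) = j*M = M*j)
O = -89901919/121683695 (O = -16479*1/16359 - 5992*(-1/22315) = -5493/5453 + 5992/22315 = -89901919/121683695 ≈ -0.73882)
sqrt(O + (H + 71*k(-9, -1))) = sqrt(-89901919/121683695 + (-131/6 + 71*(-9*(-1)))) = sqrt(-89901919/121683695 + (-131/6 + 71*9)) = sqrt(-89901919/121683695 + (-131/6 + 639)) = sqrt(-89901919/121683695 + 3703/6) = sqrt(450055311071/730102170) = sqrt(328586359232962124070)/730102170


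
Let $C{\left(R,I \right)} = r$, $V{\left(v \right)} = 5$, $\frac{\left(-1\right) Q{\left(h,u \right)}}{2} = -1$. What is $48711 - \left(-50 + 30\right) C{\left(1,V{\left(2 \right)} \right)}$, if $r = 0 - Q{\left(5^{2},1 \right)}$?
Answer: $48671$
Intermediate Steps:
$Q{\left(h,u \right)} = 2$ ($Q{\left(h,u \right)} = \left(-2\right) \left(-1\right) = 2$)
$r = -2$ ($r = 0 - 2 = -2$)
$C{\left(R,I \right)} = -2$
$48711 - \left(-50 + 30\right) C{\left(1,V{\left(2 \right)} \right)} = 48711 - \left(-50 + 30\right) \left(-2\right) = 48711 - \left(-20\right) \left(-2\right) = 48711 - 40 = 48671$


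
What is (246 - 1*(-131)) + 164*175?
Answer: 29077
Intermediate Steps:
(246 - 1*(-131)) + 164*175 = (246 + 131) + 28700 = 377 + 28700 = 29077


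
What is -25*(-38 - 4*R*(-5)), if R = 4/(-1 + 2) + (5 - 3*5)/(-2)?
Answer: -3550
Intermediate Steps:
R = 9 (R = 4/1 + (5 - 15)*(-½) = 4*1 - 10*(-½) = 4 + 5 = 9)
-25*(-38 - 4*R*(-5)) = -25*(-38 - 4*9*(-5)) = -25*(-38 - 36*(-5)) = -25*(-38 + 180) = -25*142 = -3550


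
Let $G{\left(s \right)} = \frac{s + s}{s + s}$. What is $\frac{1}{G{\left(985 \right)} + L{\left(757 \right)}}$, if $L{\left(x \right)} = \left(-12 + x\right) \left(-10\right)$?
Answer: $- \frac{1}{7449} \approx -0.00013425$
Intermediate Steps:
$L{\left(x \right)} = 120 - 10 x$
$G{\left(s \right)} = 1$ ($G{\left(s \right)} = \frac{2 s}{2 s} = 2 s \frac{1}{2 s} = 1$)
$\frac{1}{G{\left(985 \right)} + L{\left(757 \right)}} = \frac{1}{1 + \left(120 - 7570\right)} = \frac{1}{1 - 7450} = \frac{1}{-7449} = - \frac{1}{7449}$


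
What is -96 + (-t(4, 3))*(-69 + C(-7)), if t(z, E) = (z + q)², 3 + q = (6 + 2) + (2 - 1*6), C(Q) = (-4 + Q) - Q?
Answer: 1729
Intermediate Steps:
C(Q) = -4
q = 1 (q = -3 + ((6 + 2) + (2 - 1*6)) = -3 + (8 + (2 - 6)) = -3 + (8 - 4) = -3 + 4 = 1)
t(z, E) = (1 + z)² (t(z, E) = (z + 1)² = (1 + z)²)
-96 + (-t(4, 3))*(-69 + C(-7)) = -96 + (-(1 + 4)²)*(-69 - 4) = -96 - 1*5²*(-73) = -96 - 1*25*(-73) = -96 - 25*(-73) = -96 + 1825 = 1729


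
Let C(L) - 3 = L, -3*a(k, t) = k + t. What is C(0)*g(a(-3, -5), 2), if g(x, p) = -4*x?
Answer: -32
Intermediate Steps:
a(k, t) = -k/3 - t/3 (a(k, t) = -(k + t)/3 = -k/3 - t/3)
C(L) = 3 + L
C(0)*g(a(-3, -5), 2) = (3 + 0)*(-4*(-⅓*(-3) - ⅓*(-5))) = 3*(-4*(1 + 5/3)) = 3*(-4*8/3) = 3*(-32/3) = -32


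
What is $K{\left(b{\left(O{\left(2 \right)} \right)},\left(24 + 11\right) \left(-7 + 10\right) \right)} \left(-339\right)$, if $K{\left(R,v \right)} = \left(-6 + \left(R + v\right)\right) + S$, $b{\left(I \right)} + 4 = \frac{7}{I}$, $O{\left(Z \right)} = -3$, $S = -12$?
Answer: $-27346$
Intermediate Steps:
$b{\left(I \right)} = -4 + \frac{7}{I}$
$K{\left(R,v \right)} = -18 + R + v$ ($K{\left(R,v \right)} = \left(-6 + \left(R + v\right)\right) - 12 = \left(-6 + R + v\right) - 12 = -18 + R + v$)
$K{\left(b{\left(O{\left(2 \right)} \right)},\left(24 + 11\right) \left(-7 + 10\right) \right)} \left(-339\right) = \left(-18 - \left(4 - \frac{7}{-3}\right) + \left(24 + 11\right) \left(-7 + 10\right)\right) \left(-339\right) = \left(-18 + \left(-4 + 7 \left(- \frac{1}{3}\right)\right) + 35 \cdot 3\right) \left(-339\right) = \left(-18 - \frac{19}{3} + 105\right) \left(-339\right) = \frac{242}{3} \left(-339\right) = -27346$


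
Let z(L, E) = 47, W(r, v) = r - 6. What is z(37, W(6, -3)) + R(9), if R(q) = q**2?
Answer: 128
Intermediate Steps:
W(r, v) = -6 + r
z(37, W(6, -3)) + R(9) = 47 + 9**2 = 47 + 81 = 128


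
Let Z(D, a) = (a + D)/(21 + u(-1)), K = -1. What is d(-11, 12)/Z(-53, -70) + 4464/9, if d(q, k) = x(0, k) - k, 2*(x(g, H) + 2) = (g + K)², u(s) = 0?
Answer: 40861/82 ≈ 498.30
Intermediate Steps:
x(g, H) = -2 + (-1 + g)²/2 (x(g, H) = -2 + (g - 1)²/2 = -2 + (-1 + g)²/2)
Z(D, a) = D/21 + a/21 (Z(D, a) = (a + D)/(21 + 0) = (D + a)/21 = (D + a)*(1/21) = D/21 + a/21)
d(q, k) = -3/2 - k (d(q, k) = (-2 + (-1 + 0)²/2) - k = (-2 + (½)*(-1)²) - k = (-2 + (½)*1) - k = (-2 + ½) - k = -3/2 - k)
d(-11, 12)/Z(-53, -70) + 4464/9 = (-3/2 - 1*12)/((1/21)*(-53) + (1/21)*(-70)) + 4464/9 = (-3/2 - 12)/(-53/21 - 10/3) + 4464*(⅑) = -27/(2*(-41/7)) + 496 = -27/2*(-7/41) + 496 = 189/82 + 496 = 40861/82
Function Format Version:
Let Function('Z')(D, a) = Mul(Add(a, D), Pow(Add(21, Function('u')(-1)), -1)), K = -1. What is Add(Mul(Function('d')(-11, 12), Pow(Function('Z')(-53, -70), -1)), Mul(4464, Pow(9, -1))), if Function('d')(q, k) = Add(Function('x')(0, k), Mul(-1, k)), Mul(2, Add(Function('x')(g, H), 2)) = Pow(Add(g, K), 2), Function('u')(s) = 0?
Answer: Rational(40861, 82) ≈ 498.30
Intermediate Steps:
Function('x')(g, H) = Add(-2, Mul(Rational(1, 2), Pow(Add(-1, g), 2))) (Function('x')(g, H) = Add(-2, Mul(Rational(1, 2), Pow(Add(g, -1), 2))) = Add(-2, Mul(Rational(1, 2), Pow(Add(-1, g), 2))))
Function('Z')(D, a) = Add(Mul(Rational(1, 21), D), Mul(Rational(1, 21), a)) (Function('Z')(D, a) = Mul(Add(a, D), Pow(Add(21, 0), -1)) = Mul(Add(D, a), Pow(21, -1)) = Mul(Add(D, a), Rational(1, 21)) = Add(Mul(Rational(1, 21), D), Mul(Rational(1, 21), a)))
Function('d')(q, k) = Add(Rational(-3, 2), Mul(-1, k)) (Function('d')(q, k) = Add(Add(-2, Mul(Rational(1, 2), Pow(Add(-1, 0), 2))), Mul(-1, k)) = Add(Add(-2, Mul(Rational(1, 2), Pow(-1, 2))), Mul(-1, k)) = Add(Add(-2, Mul(Rational(1, 2), 1)), Mul(-1, k)) = Add(Add(-2, Rational(1, 2)), Mul(-1, k)) = Add(Rational(-3, 2), Mul(-1, k)))
Add(Mul(Function('d')(-11, 12), Pow(Function('Z')(-53, -70), -1)), Mul(4464, Pow(9, -1))) = Add(Mul(Add(Rational(-3, 2), Mul(-1, 12)), Pow(Add(Mul(Rational(1, 21), -53), Mul(Rational(1, 21), -70)), -1)), Mul(4464, Pow(9, -1))) = Add(Mul(Add(Rational(-3, 2), -12), Pow(Add(Rational(-53, 21), Rational(-10, 3)), -1)), Mul(4464, Rational(1, 9))) = Add(Mul(Rational(-27, 2), Pow(Rational(-41, 7), -1)), 496) = Add(Mul(Rational(-27, 2), Rational(-7, 41)), 496) = Add(Rational(189, 82), 496) = Rational(40861, 82)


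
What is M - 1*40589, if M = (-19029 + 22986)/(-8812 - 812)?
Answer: -130210831/3208 ≈ -40589.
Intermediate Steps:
M = -1319/3208 (M = 3957/(-9624) = 3957*(-1/9624) = -1319/3208 ≈ -0.41116)
M - 1*40589 = -1319/3208 - 1*40589 = -1319/3208 - 40589 = -130210831/3208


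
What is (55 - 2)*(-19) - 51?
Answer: -1058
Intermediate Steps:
(55 - 2)*(-19) - 51 = 53*(-19) - 51 = -1007 - 51 = -1058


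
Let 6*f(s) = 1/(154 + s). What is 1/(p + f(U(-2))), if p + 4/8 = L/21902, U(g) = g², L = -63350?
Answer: -10381548/35207723 ≈ -0.29487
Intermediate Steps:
f(s) = 1/(6*(154 + s))
p = -74301/21902 (p = -½ - 63350/21902 = -½ - 63350*1/21902 = -½ - 31675/10951 = -74301/21902 ≈ -3.3924)
1/(p + f(U(-2))) = 1/(-74301/21902 + 1/(6*(154 + (-2)²))) = 1/(-74301/21902 + 1/(6*(154 + 4))) = 1/(-74301/21902 + (⅙)/158) = 1/(-74301/21902 + (⅙)*(1/158)) = 1/(-74301/21902 + 1/948) = 1/(-35207723/10381548) = -10381548/35207723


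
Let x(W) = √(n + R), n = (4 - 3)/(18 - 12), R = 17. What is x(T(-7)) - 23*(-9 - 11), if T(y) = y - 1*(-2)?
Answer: 460 + √618/6 ≈ 464.14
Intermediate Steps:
n = ⅙ (n = 1/6 = 1*(⅙) = ⅙ ≈ 0.16667)
T(y) = 2 + y (T(y) = y + 2 = 2 + y)
x(W) = √618/6 (x(W) = √(⅙ + 17) = √(103/6) = √618/6)
x(T(-7)) - 23*(-9 - 11) = √618/6 - 23*(-9 - 11) = √618/6 - 23*(-20) = √618/6 - 1*(-460) = √618/6 + 460 = 460 + √618/6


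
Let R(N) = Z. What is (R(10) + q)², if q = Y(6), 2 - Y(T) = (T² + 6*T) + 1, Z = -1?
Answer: 5184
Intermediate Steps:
R(N) = -1
Y(T) = 1 - T² - 6*T (Y(T) = 2 - ((T² + 6*T) + 1) = 2 - (1 + T² + 6*T) = 2 + (-1 - T² - 6*T) = 1 - T² - 6*T)
q = -71 (q = 1 - 1*6² - 6*6 = 1 - 1*36 - 36 = 1 - 36 - 36 = -71)
(R(10) + q)² = (-1 - 71)² = (-72)² = 5184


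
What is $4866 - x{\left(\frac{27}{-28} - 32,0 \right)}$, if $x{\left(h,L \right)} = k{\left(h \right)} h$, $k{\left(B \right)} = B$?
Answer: $\frac{2963015}{784} \approx 3779.4$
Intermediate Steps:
$x{\left(h,L \right)} = h^{2}$ ($x{\left(h,L \right)} = h h = h^{2}$)
$4866 - x{\left(\frac{27}{-28} - 32,0 \right)} = 4866 - \left(\frac{27}{-28} - 32\right)^{2} = 4866 - \left(27 \left(- \frac{1}{28}\right) - 32\right)^{2} = 4866 - \left(- \frac{27}{28} - 32\right)^{2} = 4866 - \left(- \frac{923}{28}\right)^{2} = 4866 - \frac{851929}{784} = \frac{2963015}{784}$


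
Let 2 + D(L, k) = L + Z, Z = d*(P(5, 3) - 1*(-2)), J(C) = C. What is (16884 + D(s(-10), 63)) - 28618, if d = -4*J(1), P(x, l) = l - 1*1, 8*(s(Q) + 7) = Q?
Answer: -47041/4 ≈ -11760.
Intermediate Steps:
s(Q) = -7 + Q/8
P(x, l) = -1 + l (P(x, l) = l - 1 = -1 + l)
d = -4 (d = -4*1 = -4)
Z = -16 (Z = -4*((-1 + 3) - 1*(-2)) = -4*(2 + 2) = -4*4 = -16)
D(L, k) = -18 + L (D(L, k) = -2 + (L - 16) = -2 + (-16 + L) = -18 + L)
(16884 + D(s(-10), 63)) - 28618 = (16884 + (-18 + (-7 + (1/8)*(-10)))) - 28618 = (16884 + (-18 + (-7 - 5/4))) - 28618 = (16884 + (-18 - 33/4)) - 28618 = (16884 - 105/4) - 28618 = 67431/4 - 28618 = -47041/4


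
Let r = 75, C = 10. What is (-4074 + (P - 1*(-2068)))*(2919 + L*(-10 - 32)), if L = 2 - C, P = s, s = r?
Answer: -6285405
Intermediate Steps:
s = 75
P = 75
L = -8 (L = 2 - 1*10 = 2 - 10 = -8)
(-4074 + (P - 1*(-2068)))*(2919 + L*(-10 - 32)) = (-4074 + (75 - 1*(-2068)))*(2919 - 8*(-10 - 32)) = (-4074 + (75 + 2068))*(2919 - 8*(-42)) = (-4074 + 2143)*(2919 + 336) = -1931*3255 = -6285405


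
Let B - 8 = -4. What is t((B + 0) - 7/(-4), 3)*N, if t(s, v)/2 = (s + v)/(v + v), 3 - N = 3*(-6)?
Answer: 245/4 ≈ 61.250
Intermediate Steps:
B = 4 (B = 8 - 4 = 4)
N = 21 (N = 3 - 3*(-6) = 3 - 1*(-18) = 3 + 18 = 21)
t(s, v) = (s + v)/v (t(s, v) = 2*((s + v)/(v + v)) = 2*((s + v)/((2*v))) = 2*((s + v)*(1/(2*v))) = 2*((s + v)/(2*v)) = (s + v)/v)
t((B + 0) - 7/(-4), 3)*N = ((((4 + 0) - 7/(-4)) + 3)/3)*21 = (((4 - 7*(-1/4)) + 3)/3)*21 = (((4 + 7/4) + 3)/3)*21 = ((23/4 + 3)/3)*21 = ((1/3)*(35/4))*21 = (35/12)*21 = 245/4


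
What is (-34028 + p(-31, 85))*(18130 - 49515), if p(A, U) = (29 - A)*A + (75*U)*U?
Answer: -15880401995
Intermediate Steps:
p(A, U) = 75*U² + A*(29 - A) (p(A, U) = A*(29 - A) + 75*U² = 75*U² + A*(29 - A))
(-34028 + p(-31, 85))*(18130 - 49515) = (-34028 + (-1*(-31)² + 29*(-31) + 75*85²))*(18130 - 49515) = (-34028 + (-1*961 - 899 + 75*7225))*(-31385) = (-34028 + (-961 - 899 + 541875))*(-31385) = (-34028 + 540015)*(-31385) = 505987*(-31385) = -15880401995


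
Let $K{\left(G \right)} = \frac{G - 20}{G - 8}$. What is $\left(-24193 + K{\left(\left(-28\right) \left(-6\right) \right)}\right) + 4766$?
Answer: $- \frac{777043}{40} \approx -19426.0$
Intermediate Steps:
$K{\left(G \right)} = \frac{-20 + G}{-8 + G}$
$\left(-24193 + K{\left(\left(-28\right) \left(-6\right) \right)}\right) + 4766 = \left(-24193 + \frac{-20 - -168}{-8 - -168}\right) + 4766 = \left(-24193 + \frac{-20 + 168}{-8 + 168}\right) + 4766 = \left(-24193 + \frac{1}{160} \cdot 148\right) + 4766 = \left(-24193 + \frac{37}{40}\right) + 4766 = - \frac{967683}{40} + 4766 = - \frac{777043}{40}$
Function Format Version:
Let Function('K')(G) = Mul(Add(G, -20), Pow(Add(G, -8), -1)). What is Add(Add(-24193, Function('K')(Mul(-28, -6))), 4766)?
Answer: Rational(-777043, 40) ≈ -19426.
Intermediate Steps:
Function('K')(G) = Mul(Pow(Add(-8, G), -1), Add(-20, G)) (Function('K')(G) = Mul(Add(-20, G), Pow(Add(-8, G), -1)) = Mul(Pow(Add(-8, G), -1), Add(-20, G)))
Add(Add(-24193, Function('K')(Mul(-28, -6))), 4766) = Add(Add(-24193, Mul(Pow(Add(-8, Mul(-28, -6)), -1), Add(-20, Mul(-28, -6)))), 4766) = Add(Add(-24193, Mul(Pow(Add(-8, 168), -1), Add(-20, 168))), 4766) = Add(Add(-24193, Mul(Pow(160, -1), 148)), 4766) = Add(Add(-24193, Mul(Rational(1, 160), 148)), 4766) = Add(Add(-24193, Rational(37, 40)), 4766) = Add(Rational(-967683, 40), 4766) = Rational(-777043, 40)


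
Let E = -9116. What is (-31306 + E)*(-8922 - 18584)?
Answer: 1111847532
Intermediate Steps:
(-31306 + E)*(-8922 - 18584) = (-31306 - 9116)*(-8922 - 18584) = -40422*(-27506) = 1111847532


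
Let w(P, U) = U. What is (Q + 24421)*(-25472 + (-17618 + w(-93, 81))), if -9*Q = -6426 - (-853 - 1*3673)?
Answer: -9534622201/9 ≈ -1.0594e+9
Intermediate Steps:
Q = 1900/9 (Q = -(-6426 - (-853 - 1*3673))/9 = -(-6426 - (-853 - 3673))/9 = -(-6426 - 1*(-4526))/9 = -(-6426 + 4526)/9 = -⅑*(-1900) = 1900/9 ≈ 211.11)
(Q + 24421)*(-25472 + (-17618 + w(-93, 81))) = (1900/9 + 24421)*(-25472 + (-17618 + 81)) = 221689*(-25472 - 17537)/9 = (221689/9)*(-43009) = -9534622201/9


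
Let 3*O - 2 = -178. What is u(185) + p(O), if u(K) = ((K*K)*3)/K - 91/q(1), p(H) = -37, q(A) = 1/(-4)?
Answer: 882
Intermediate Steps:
O = -176/3 (O = 2/3 + (1/3)*(-178) = 2/3 - 178/3 = -176/3 ≈ -58.667)
q(A) = -1/4
u(K) = 364 + 3*K (u(K) = ((K*K)*3)/K - 91/(-1/4) = (K**2*3)/K - 91*(-4) = (3*K**2)/K + 364 = 3*K + 364 = 364 + 3*K)
u(185) + p(O) = (364 + 3*185) - 37 = (364 + 555) - 37 = 919 - 37 = 882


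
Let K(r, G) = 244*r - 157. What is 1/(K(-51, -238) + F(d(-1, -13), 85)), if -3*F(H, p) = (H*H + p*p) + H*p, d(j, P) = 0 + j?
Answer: -3/44944 ≈ -6.6750e-5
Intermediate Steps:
d(j, P) = j
K(r, G) = -157 + 244*r
F(H, p) = -H²/3 - p²/3 - H*p/3 (F(H, p) = -((H*H + p*p) + H*p)/3 = -((H² + p²) + H*p)/3 = -(H² + p² + H*p)/3 = -H²/3 - p²/3 - H*p/3)
1/(K(-51, -238) + F(d(-1, -13), 85)) = 1/((-157 + 244*(-51)) + (-⅓*(-1)² - ⅓*85² - ⅓*(-1)*85)) = 1/((-157 - 12444) + (-⅓*1 - ⅓*7225 + 85/3)) = 1/(-12601 + (-⅓ - 7225/3 + 85/3)) = 1/(-12601 - 7141/3) = 1/(-44944/3) = -3/44944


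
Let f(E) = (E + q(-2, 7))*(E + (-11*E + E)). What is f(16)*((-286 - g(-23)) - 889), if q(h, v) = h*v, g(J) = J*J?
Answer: 490752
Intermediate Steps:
g(J) = J²
f(E) = -9*E*(-14 + E) (f(E) = (E - 2*7)*(E + (-11*E + E)) = (E - 14)*(E - 10*E) = (-14 + E)*(-9*E) = -9*E*(-14 + E))
f(16)*((-286 - g(-23)) - 889) = (9*16*(14 - 1*16))*((-286 - 1*(-23)²) - 889) = (9*16*(14 - 16))*((-286 - 1*529) - 889) = (9*16*(-2))*((-286 - 529) - 889) = -288*(-815 - 889) = -288*(-1704) = 490752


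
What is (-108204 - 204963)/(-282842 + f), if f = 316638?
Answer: -313167/33796 ≈ -9.2664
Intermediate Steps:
(-108204 - 204963)/(-282842 + f) = (-108204 - 204963)/(-282842 + 316638) = -313167/33796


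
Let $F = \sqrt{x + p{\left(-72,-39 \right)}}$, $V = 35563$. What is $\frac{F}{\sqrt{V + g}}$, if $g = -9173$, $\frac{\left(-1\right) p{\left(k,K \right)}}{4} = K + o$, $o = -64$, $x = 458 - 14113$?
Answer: $\frac{i \sqrt{349482770}}{26390} \approx 0.70839 i$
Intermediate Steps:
$x = -13655$
$p{\left(k,K \right)} = 256 - 4 K$ ($p{\left(k,K \right)} = - 4 \left(K - 64\right) = - 4 \left(-64 + K\right) = 256 - 4 K$)
$F = i \sqrt{13243}$ ($F = \sqrt{-13655 + \left(256 - -156\right)} = \sqrt{-13655 + \left(256 + 156\right)} = \sqrt{-13655 + 412} = \sqrt{-13243} = i \sqrt{13243} \approx 115.08 i$)
$\frac{F}{\sqrt{V + g}} = \frac{i \sqrt{13243}}{\sqrt{35563 - 9173}} = \frac{i \sqrt{13243}}{\sqrt{26390}} = i \sqrt{13243} \frac{\sqrt{26390}}{26390} = \frac{i \sqrt{349482770}}{26390}$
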